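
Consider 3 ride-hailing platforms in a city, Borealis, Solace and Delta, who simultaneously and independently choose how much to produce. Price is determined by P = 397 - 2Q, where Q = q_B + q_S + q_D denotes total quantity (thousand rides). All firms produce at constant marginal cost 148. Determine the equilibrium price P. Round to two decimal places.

210.25

A representative firm's profit is π_i = q_i(397 - 2Q) - 148q_i.
Setting ∂π_i/∂q_i = 0 with rivals' quantities fixed: 249 - 4q_i - 2·Σ_{j≠i} q_j = 0.
With identical firms every q_j equals q_i, so Σ_{j≠i} q_j = 2q_i and 249 = 8q_i, giving q_i = 249/8.
Total output Q = 747/8, so price P = 397 - 2·(747/8) = 841/4.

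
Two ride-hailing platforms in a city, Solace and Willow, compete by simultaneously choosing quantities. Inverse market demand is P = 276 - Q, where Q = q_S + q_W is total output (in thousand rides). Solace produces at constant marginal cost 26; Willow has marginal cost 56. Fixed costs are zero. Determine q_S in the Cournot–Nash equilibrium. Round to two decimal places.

Solace's profit: π_S = (276 - Q)q_S - (26q_S). Setting ∂π_S/∂q_S = 0: 250 - 2q_S - (q_W) = 0.
Willow's profit: π_W = (276 - Q)q_W - (56q_W). Setting ∂π_W/∂q_W = 0: 220 - 2q_W - (q_S) = 0.
So q_S = (250 - q_W)/2 and q_W = (220 - q_S)/2.
Solving the pair: q_S = 280/3, q_W = 190/3.

93.33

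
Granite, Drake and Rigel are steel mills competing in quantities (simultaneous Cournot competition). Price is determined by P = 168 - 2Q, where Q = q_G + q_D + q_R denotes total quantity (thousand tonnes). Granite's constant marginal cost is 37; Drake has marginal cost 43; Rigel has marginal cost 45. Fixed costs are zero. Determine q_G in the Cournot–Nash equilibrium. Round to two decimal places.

Granite's profit: π_G = (168 - 2Q)q_G - (37q_G). Setting ∂π_G/∂q_G = 0: 131 - 4q_G - 2(q_D + q_R) = 0.
Drake's profit: π_D = (168 - 2Q)q_D - (43q_D). Setting ∂π_D/∂q_D = 0: 125 - 4q_D - 2(q_G + q_R) = 0.
Rigel's profit: π_R = (168 - 2Q)q_R - (45q_R). Setting ∂π_R/∂q_R = 0: 123 - 4q_R - 2(q_G + q_D) = 0.
Adding the 3 conditions: 379 − 4Q − 4Q = 0, i.e. Q = 379/8.
Back-substituting: q_G = (131 − 379/4)/2 = 145/8, q_D = (125 − 379/4)/2 = 121/8, q_R = (123 − 379/4)/2 = 113/8.

18.13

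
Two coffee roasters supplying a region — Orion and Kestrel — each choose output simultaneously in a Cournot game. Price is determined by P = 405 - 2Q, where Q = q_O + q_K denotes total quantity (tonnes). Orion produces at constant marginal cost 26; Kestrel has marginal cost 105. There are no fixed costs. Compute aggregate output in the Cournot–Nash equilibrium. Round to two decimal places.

113.17

Orion's profit: π_O = (405 - 2Q)q_O - (26q_O). Setting ∂π_O/∂q_O = 0: 379 - 4q_O - 2(q_K) = 0.
Kestrel's profit: π_K = (405 - 2Q)q_K - (105q_K). Setting ∂π_K/∂q_K = 0: 300 - 4q_K - 2(q_O) = 0.
Rearranging gives the reaction functions q_O = (379 - 2q_K)/4 and q_K = (300 - 2q_O)/4.
Solving the pair: q_O = 229/3, q_K = 221/6.
Total output Q = 229/3 + 221/6 = 679/6.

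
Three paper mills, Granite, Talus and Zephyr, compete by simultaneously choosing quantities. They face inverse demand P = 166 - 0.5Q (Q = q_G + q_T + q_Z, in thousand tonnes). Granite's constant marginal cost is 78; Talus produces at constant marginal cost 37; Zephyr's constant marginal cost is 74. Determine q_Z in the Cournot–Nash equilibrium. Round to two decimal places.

29.50

Granite's profit: π_G = (166 - 0.5Q)q_G - (78q_G). Setting ∂π_G/∂q_G = 0: 88 - q_G - (1/2)(q_T + q_Z) = 0.
Talus's profit: π_T = (166 - 0.5Q)q_T - (37q_T). Setting ∂π_T/∂q_T = 0: 129 - q_T - (1/2)(q_G + q_Z) = 0.
Zephyr's profit: π_Z = (166 - 0.5Q)q_Z - (74q_Z). Setting ∂π_Z/∂q_Z = 0: 92 - q_Z - (1/2)(q_G + q_T) = 0.
Adding the 3 conditions: 309 − Q − Q = 0, i.e. Q = 309/2.
Back-substituting: q_G = (88 − 309/4)/(1/2) = 43/2, q_T = (129 − 309/4)/(1/2) = 207/2, q_Z = (92 − 309/4)/(1/2) = 59/2.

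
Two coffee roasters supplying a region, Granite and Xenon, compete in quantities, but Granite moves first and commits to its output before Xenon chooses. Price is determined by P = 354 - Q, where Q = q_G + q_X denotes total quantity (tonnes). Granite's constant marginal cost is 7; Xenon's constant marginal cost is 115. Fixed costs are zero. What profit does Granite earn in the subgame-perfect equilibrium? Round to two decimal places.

25878.13

Solve by backward induction. Given q_G, the follower Xenon maximises π_X = (354 - q_G - q_X)q_X - 115q_X.
Setting the follower's marginal profit to zero, 239 - q_G - 2q_X = 0, i.e. q_X = (239 - q_G)/2.
Granite substitutes q_X(q_G) into its own profit: π_G = q_G(354 - q_G - (239 - q_G)/2) - 7q_G = (469/2 - (1/2)q_G)q_G - 7q_G.
Leader FOC: 455/2 - q_G = 0, so q_G = 455/2.
Then q_X = (239 - 455/2)/2 = 23/4.
Price P = 354 - 933/4 = 483/4.
Granite's profit: (483/4 - 7)·(455/2) = 25878.1250.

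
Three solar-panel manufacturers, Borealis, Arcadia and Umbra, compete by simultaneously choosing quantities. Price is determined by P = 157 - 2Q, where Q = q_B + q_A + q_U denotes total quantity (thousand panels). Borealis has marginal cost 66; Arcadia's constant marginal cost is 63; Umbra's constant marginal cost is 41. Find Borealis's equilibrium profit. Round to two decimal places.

124.03

Borealis's profit: π_B = (157 - 2Q)q_B - (66q_B). Setting ∂π_B/∂q_B = 0: 91 - 4q_B - 2(q_A + q_U) = 0.
Arcadia's profit: π_A = (157 - 2Q)q_A - (63q_A). Setting ∂π_A/∂q_A = 0: 94 - 4q_A - 2(q_B + q_U) = 0.
Umbra's first-order condition: 116 - 4q_U - 2(q_B + q_A) = 0.
Adding the 3 conditions: 301 − 4Q − 4Q = 0, i.e. Q = 301/8.
Back-substituting: q_B = (91 − 301/4)/2 = 63/8, q_A = (94 − 301/4)/2 = 75/8, q_U = (116 − 301/4)/2 = 163/8.
Price P = 157 - 2·(301/8) = 327/4.
Borealis's profit: (327/4 - 66)·(63/8) = 124.0313.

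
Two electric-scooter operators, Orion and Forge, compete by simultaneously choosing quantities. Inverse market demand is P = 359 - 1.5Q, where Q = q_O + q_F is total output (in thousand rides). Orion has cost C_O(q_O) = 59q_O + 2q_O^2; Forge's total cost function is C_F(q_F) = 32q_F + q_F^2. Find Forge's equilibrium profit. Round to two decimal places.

7882.81

Orion's profit: π_O = (359 - 1.5Q)q_O - (59q_O + 2q_O²). Setting ∂π_O/∂q_O = 0: 300 - 7q_O - (3/2)(q_F) = 0.
Forge's first-order condition: 327 - 5q_F - (3/2)(q_O) = 0.
Rearranging gives the reaction functions q_O = (300 - (3/2)q_F)/7 and q_F = (327 - (3/2)q_O)/5.
Substituting one into the other gives q_O = 30.8244 and q_F = 56.1527.
Price P = 359 - (3/2)·86.9771 = 228.5344.
Forge's profit: 228.5344·56.1527 - 32·56.1527 - 56.1527² = 7882.8064.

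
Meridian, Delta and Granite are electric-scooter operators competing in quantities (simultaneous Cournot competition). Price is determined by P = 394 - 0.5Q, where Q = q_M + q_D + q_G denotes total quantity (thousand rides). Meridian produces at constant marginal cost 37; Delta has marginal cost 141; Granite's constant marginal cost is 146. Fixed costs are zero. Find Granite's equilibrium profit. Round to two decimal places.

2244.50

Meridian's profit: π_M = (394 - 0.5Q)q_M - (37q_M). Setting ∂π_M/∂q_M = 0: 357 - q_M - (1/2)(q_D + q_G) = 0.
Delta's profit: π_D = (394 - 0.5Q)q_D - (141q_D). Setting ∂π_D/∂q_D = 0: 253 - q_D - (1/2)(q_M + q_G) = 0.
Granite's first-order condition: 248 - q_G - (1/2)(q_M + q_D) = 0.
Summing all 3 equations gives 858 − 2Q = 0, hence Q = 429.
Back-substituting: q_M = (357 − 429/2)/(1/2) = 285, q_D = (253 − 429/2)/(1/2) = 77, q_G = (248 − 429/2)/(1/2) = 67.
Price P = 394 - (1/2)·429 = 359/2.
Granite's profit: (359/2 - 146)·67 = 2244.5000.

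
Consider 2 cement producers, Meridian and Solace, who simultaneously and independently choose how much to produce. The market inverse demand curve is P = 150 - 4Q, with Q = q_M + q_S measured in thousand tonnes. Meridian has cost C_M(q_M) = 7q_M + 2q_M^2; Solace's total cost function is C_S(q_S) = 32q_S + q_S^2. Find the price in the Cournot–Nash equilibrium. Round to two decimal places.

80.69

Meridian's profit: π_M = (150 - 4Q)q_M - (7q_M + 2q_M²). Setting ∂π_M/∂q_M = 0: 143 - 12q_M - 4(q_S) = 0.
Solace's profit: π_S = (150 - 4Q)q_S - (32q_S + q_S²). Setting ∂π_S/∂q_S = 0: 118 - 10q_S - 4(q_M) = 0.
Rearranging gives the reaction functions q_M = (143 - 4q_S)/12 and q_S = (118 - 4q_M)/10.
Substituting one into the other gives q_M = 479/52 and q_S = 211/26.
Total output Q = 901/52, so price P = 150 - 4·(901/52) = 1049/13.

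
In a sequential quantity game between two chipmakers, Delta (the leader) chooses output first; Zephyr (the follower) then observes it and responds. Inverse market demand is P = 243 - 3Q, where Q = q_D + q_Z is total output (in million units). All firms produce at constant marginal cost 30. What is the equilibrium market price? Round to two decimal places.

83.25

Solve by backward induction. Given q_D, the follower Zephyr maximises π_Z = (243 - 3q_D - 3q_Z)q_Z - 30q_Z.
∂π_Z/∂q_Z = 213 - 3q_D - 6q_Z = 0 gives the reaction function q_Z = (213 - 3q_D)/6.
Delta substitutes q_Z(q_D) into its own profit: π_D = q_D(243 - 3q_D - (213 - 3q_D)/2) - 30q_D = (273/2 - (3/2)q_D)q_D - 30q_D.
Maximising: ∂π_D/∂q_D = 213/2 - 3q_D = 0, giving q_D = 71/2.
Then q_Z = (213 - 3·(71/2))/6 = 71/4.
Total output Q = 213/4, so price P = 243 - 3·(213/4) = 333/4.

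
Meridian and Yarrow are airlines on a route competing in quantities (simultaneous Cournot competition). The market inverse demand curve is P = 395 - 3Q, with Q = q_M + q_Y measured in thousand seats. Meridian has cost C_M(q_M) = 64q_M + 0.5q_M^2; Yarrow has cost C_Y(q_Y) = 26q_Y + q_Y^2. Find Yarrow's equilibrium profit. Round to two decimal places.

Meridian's profit: π_M = (395 - 3Q)q_M - (64q_M + (1/2)q_M²). Setting ∂π_M/∂q_M = 0: 331 - 7q_M - 3(q_Y) = 0.
Yarrow's profit: π_Y = (395 - 3Q)q_Y - (26q_Y + q_Y²). Setting ∂π_Y/∂q_Y = 0: 369 - 8q_Y - 3(q_M) = 0.
Rearranging gives the reaction functions q_M = (331 - 3q_Y)/7 and q_Y = (369 - 3q_M)/8.
Substituting one into the other gives q_M = 1541/47 and q_Y = 1590/47.
Price P = 395 - 3·66.6170 = 195.1489.
Yarrow's profit: 195.1489·(1590/47) - 26·(1590/47) - (1590/47)² = 4577.8180.

4577.82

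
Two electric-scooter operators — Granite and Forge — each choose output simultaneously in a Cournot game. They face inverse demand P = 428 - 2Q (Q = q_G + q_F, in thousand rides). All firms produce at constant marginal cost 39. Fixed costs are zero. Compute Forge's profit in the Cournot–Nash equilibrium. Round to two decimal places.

Each firm earns π_i = (428 - 2Q)q_i - 39q_i.
Setting ∂π_i/∂q_i = 0 with rivals' quantities fixed: 389 - 4q_i - 2q_j = 0.
By symmetry each firm produces the same amount; substituting q_j = q_i yields q_i = 389/6.
Price P = 428 - 2·(389/3) = 506/3.
Forge's profit: (506/3 - 39)·(389/6) = 8406.7222.

8406.72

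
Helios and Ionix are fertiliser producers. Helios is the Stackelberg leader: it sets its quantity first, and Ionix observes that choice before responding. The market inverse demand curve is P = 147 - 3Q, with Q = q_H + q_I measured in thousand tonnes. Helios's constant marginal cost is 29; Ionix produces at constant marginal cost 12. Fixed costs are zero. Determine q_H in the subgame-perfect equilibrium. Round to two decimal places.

16.83

Solve by backward induction. Given q_H, the follower Ionix maximises π_I = (147 - 3q_H - 3q_I)q_I - 12q_I.
∂π_I/∂q_I = 135 - 3q_H - 6q_I = 0 gives the reaction function q_I = (135 - 3q_H)/6.
Helios substitutes q_I(q_H) into its own profit: π_H = q_H(147 - 3q_H - (135 - 3q_H)/2) - 29q_H = (159/2 - (3/2)q_H)q_H - 29q_H.
Leader FOC: 101/2 - 3q_H = 0, so q_H = 101/6.
Then q_I = (135 - 3·(101/6))/6 = 169/12.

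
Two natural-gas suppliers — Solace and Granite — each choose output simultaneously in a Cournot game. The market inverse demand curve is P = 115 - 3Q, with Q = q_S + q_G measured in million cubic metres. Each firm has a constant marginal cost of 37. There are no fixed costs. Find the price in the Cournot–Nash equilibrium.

Each firm earns π_i = (115 - 3Q)q_i - 37q_i.
Setting ∂π_i/∂q_i = 0 with rivals' quantities fixed: 78 - 6q_i - 3q_j = 0.
By symmetry each firm produces the same amount; substituting q_j = q_i yields q_i = 78/9 = 26/3.
Total output Q = 52/3, so price P = 115 - 3·(52/3) = 63.

63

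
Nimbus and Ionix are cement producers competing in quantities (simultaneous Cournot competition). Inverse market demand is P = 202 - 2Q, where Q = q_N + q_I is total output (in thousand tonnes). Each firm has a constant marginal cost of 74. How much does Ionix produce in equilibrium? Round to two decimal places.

21.33

A representative firm's profit is π_i = q_i(202 - 2Q) - 74q_i.
Setting ∂π_i/∂q_i = 0 with rivals' quantities fixed: 128 - 4q_i - 2q_j = 0.
With identical firms every q_j equals q_i, so q_j = q_i and 128 = 6q_i, giving q_i = 64/3.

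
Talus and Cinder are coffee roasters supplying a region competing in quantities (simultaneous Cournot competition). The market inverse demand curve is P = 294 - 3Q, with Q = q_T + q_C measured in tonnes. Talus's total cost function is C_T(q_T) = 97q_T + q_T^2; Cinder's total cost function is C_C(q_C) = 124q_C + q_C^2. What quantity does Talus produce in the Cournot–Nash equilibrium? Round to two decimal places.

Talus's profit: π_T = (294 - 3Q)q_T - (97q_T + q_T²). Setting ∂π_T/∂q_T = 0: 197 - 8q_T - 3(q_C) = 0.
Cinder's profit: π_C = (294 - 3Q)q_C - (124q_C + q_C²). Setting ∂π_C/∂q_C = 0: 170 - 8q_C - 3(q_T) = 0.
Rearranging gives the reaction functions q_T = (197 - 3q_C)/8 and q_C = (170 - 3q_T)/8.
Solving the pair: q_T = 1066/55, q_C = 769/55.

19.38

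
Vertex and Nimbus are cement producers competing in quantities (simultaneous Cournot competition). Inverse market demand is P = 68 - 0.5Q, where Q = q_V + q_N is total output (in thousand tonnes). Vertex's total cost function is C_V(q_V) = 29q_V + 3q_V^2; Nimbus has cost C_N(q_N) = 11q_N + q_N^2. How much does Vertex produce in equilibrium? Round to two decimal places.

Vertex's profit: π_V = (68 - 0.5Q)q_V - (29q_V + 3q_V²). Setting ∂π_V/∂q_V = 0: 39 - 7q_V - (1/2)(q_N) = 0.
Nimbus's first-order condition: 57 - 3q_N - (1/2)(q_V) = 0.
So q_V = (39 - (1/2)q_N)/7 and q_N = (57 - (1/2)q_V)/3.
Substituting one into the other gives q_V = 354/83 and q_N = 1518/83.

4.27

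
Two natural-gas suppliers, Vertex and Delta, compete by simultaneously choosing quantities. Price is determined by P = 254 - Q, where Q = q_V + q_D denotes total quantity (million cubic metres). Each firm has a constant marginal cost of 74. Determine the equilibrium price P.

A representative firm's profit is π_i = q_i(254 - Q) - 74q_i.
Setting ∂π_i/∂q_i = 0 with rivals' quantities fixed: 180 - 2q_i - q_j = 0.
With identical firms every q_j equals q_i, so q_j = q_i and 180 = 3q_i, giving q_i = 60.
Total output Q = 120, so price P = 254 - 120 = 134.

134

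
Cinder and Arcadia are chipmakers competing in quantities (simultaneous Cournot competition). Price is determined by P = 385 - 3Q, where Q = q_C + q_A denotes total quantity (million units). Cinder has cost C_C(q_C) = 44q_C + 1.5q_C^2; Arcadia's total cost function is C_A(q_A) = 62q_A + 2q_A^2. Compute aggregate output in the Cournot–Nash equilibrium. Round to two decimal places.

Cinder's profit: π_C = (385 - 3Q)q_C - (44q_C + (3/2)q_C²). Setting ∂π_C/∂q_C = 0: 341 - 9q_C - 3(q_A) = 0.
Arcadia's first-order condition: 323 - 10q_A - 3(q_C) = 0.
Rearranging gives the reaction functions q_C = (341 - 3q_A)/9 and q_A = (323 - 3q_C)/10.
Solving the pair: q_C = 30.1358, q_A = 628/27.
Total output Q = 30.1358 + 628/27 = 53.3951.

53.40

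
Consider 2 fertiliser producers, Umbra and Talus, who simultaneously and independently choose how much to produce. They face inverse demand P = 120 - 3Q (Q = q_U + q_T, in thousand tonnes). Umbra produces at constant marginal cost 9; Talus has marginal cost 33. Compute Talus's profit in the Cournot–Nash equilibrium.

Umbra's profit: π_U = (120 - 3Q)q_U - (9q_U). Setting ∂π_U/∂q_U = 0: 111 - 6q_U - 3(q_T) = 0.
Talus's profit: π_T = (120 - 3Q)q_T - (33q_T). Setting ∂π_T/∂q_T = 0: 87 - 6q_T - 3(q_U) = 0.
So q_U = (111 - 3q_T)/6 and q_T = (87 - 3q_U)/6.
Solving the pair: q_U = 15, q_T = 7.
Price P = 120 - 3·22 = 54.
Talus's profit: (54 - 33)·7 = 147.

147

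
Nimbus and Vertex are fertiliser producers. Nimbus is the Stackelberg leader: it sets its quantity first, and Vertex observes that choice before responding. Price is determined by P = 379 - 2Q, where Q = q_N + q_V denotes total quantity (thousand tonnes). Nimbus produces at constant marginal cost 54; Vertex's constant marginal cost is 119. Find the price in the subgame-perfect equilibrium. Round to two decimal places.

151.50

The follower Vertex best-responds to any q_N: π_V = (379 - 2Q)q_V - 119q_V.
Follower FOC: 260 - 2q_N - 4q_V = 0, so q_V(q_N) = (260 - 2q_N)/4.
Nimbus substitutes q_V(q_N) into its own profit: π_N = q_N(379 - 2q_N - (260 - 2q_N)/2) - 54q_N = (249 - q_N)q_N - 54q_N.
Maximising: ∂π_N/∂q_N = 195 - 2q_N = 0, giving q_N = 195/2.
Then q_V = (260 - 2·(195/2))/4 = 65/4.
Total output Q = 455/4, so price P = 379 - 2·(455/4) = 303/2.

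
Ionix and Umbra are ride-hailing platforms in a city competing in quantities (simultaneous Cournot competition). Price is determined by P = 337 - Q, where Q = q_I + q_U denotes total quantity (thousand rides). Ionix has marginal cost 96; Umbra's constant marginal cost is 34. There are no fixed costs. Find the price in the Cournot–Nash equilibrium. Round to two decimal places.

Ionix's profit: π_I = (337 - Q)q_I - (96q_I). Setting ∂π_I/∂q_I = 0: 241 - 2q_I - (q_U) = 0.
Umbra's first-order condition: 303 - 2q_U - (q_I) = 0.
Rearranging gives the reaction functions q_I = (241 - q_U)/2 and q_U = (303 - q_I)/2.
Solving the pair: q_I = 179/3, q_U = 365/3.
Total output Q = 544/3, so price P = 337 - 544/3 = 467/3.

155.67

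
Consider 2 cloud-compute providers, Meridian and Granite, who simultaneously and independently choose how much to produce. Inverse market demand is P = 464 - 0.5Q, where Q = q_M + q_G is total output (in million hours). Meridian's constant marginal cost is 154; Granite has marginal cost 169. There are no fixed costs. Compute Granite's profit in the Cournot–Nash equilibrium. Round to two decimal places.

Meridian's profit: π_M = (464 - 0.5Q)q_M - (154q_M). Setting ∂π_M/∂q_M = 0: 310 - q_M - (1/2)(q_G) = 0.
Granite's first-order condition: 295 - q_G - (1/2)(q_M) = 0.
Best responses: q_M = (310 - (1/2)q_G), q_G = (295 - (1/2)q_M).
Substituting one into the other gives q_M = 650/3 and q_G = 560/3.
Price P = 464 - (1/2)·(1210/3) = 787/3.
Granite's profit: (787/3 - 169)·(560/3) = 17422.2222.

17422.22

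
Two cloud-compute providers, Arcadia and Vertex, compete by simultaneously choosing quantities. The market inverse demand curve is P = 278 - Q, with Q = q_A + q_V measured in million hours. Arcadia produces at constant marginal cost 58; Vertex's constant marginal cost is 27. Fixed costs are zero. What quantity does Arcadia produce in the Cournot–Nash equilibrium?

Arcadia's profit: π_A = (278 - Q)q_A - (58q_A). Setting ∂π_A/∂q_A = 0: 220 - 2q_A - (q_V) = 0.
Vertex's first-order condition: 251 - 2q_V - (q_A) = 0.
Best responses: q_A = (220 - q_V)/2, q_V = (251 - q_A)/2.
Substituting one into the other gives q_A = 63 and q_V = 94.

63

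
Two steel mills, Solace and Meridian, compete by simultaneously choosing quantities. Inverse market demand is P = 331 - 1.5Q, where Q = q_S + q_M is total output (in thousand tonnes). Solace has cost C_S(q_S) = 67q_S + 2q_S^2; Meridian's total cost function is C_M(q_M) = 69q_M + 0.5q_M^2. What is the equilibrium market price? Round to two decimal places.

208.61

Solace's profit: π_S = (331 - 1.5Q)q_S - (67q_S + 2q_S²). Setting ∂π_S/∂q_S = 0: 264 - 7q_S - (3/2)(q_M) = 0.
Meridian's first-order condition: 262 - 4q_M - (3/2)(q_S) = 0.
So q_S = (264 - (3/2)q_M)/7 and q_M = (262 - (3/2)q_S)/4.
Substituting one into the other gives q_S = 25.7476 and q_M = 55.8447.
Total output Q = 81.5922, so price P = 331 - (3/2)·81.5922 = 208.6117.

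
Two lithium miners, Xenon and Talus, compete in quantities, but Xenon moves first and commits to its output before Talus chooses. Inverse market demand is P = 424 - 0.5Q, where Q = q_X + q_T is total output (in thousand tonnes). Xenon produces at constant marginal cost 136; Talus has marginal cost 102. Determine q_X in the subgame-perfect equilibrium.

254

Solve by backward induction. Given q_X, the follower Talus maximises π_T = (424 - (1/2)q_X - (1/2)q_T)q_T - 102q_T.
Follower FOC: 322 - (1/2)q_X - q_T = 0, so q_T(q_X) = (322 - (1/2)q_X).
The leader anticipates this reaction. Substituting into P = 424 - 0.5Q gives P = 263 - (1/4)q_X, so π_X = (263 - (1/4)q_X)q_X - 136q_X.
Leader FOC: 127 - (1/2)q_X = 0, so q_X = 254.
Then q_T = (322 - (1/2)·254) = 195.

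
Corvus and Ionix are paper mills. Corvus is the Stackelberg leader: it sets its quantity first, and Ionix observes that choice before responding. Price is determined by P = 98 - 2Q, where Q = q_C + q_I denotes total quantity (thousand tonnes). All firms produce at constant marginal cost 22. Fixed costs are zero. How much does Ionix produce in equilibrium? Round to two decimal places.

9.50

The follower Ionix best-responds to any q_C: π_I = (98 - 2Q)q_I - 22q_I.
Setting the follower's marginal profit to zero, 76 - 2q_C - 4q_I = 0, i.e. q_I = (76 - 2q_C)/4.
Corvus substitutes q_I(q_C) into its own profit: π_C = q_C(98 - 2q_C - (76 - 2q_C)/2) - 22q_C = (60 - q_C)q_C - 22q_C.
Leader FOC: 38 - 2q_C = 0, so q_C = 19.
Then q_I = (76 - 2·19)/4 = 19/2.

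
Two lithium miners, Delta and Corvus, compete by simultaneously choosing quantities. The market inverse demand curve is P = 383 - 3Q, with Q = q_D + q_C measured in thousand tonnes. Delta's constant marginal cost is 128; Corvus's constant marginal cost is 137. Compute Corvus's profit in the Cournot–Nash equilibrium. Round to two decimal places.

2080.33

Delta's profit: π_D = (383 - 3Q)q_D - (128q_D). Setting ∂π_D/∂q_D = 0: 255 - 6q_D - 3(q_C) = 0.
Corvus's first-order condition: 246 - 6q_C - 3(q_D) = 0.
So q_D = (255 - 3q_C)/6 and q_C = (246 - 3q_D)/6.
Substituting one into the other gives q_D = 88/3 and q_C = 79/3.
Price P = 383 - 3·(167/3) = 216.
Corvus's profit: (216 - 137)·(79/3) = 2080.3333.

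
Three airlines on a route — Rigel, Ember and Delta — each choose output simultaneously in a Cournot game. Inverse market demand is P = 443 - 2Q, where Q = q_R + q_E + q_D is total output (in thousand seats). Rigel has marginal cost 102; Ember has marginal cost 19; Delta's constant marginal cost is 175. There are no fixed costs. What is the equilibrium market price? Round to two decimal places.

184.75

Rigel's profit: π_R = (443 - 2Q)q_R - (102q_R). Setting ∂π_R/∂q_R = 0: 341 - 4q_R - 2(q_E + q_D) = 0.
Ember's profit: π_E = (443 - 2Q)q_E - (19q_E). Setting ∂π_E/∂q_E = 0: 424 - 4q_E - 2(q_R + q_D) = 0.
Delta's first-order condition: 268 - 4q_D - 2(q_R + q_E) = 0.
Summing all 3 equations gives 1033 − 8Q = 0, hence Q = 1033/8.
Back-substituting: q_R = (341 − 1033/4)/2 = 331/8, q_E = (424 − 1033/4)/2 = 663/8, q_D = (268 − 1033/4)/2 = 39/8.
Total output Q = 1033/8, so price P = 443 - 2·(1033/8) = 739/4.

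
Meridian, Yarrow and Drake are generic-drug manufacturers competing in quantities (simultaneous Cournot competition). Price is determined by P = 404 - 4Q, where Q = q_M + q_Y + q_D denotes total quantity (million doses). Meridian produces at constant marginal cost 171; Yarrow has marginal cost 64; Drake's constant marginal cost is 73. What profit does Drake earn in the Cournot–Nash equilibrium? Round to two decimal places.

2756.25

Meridian's profit: π_M = (404 - 4Q)q_M - (171q_M). Setting ∂π_M/∂q_M = 0: 233 - 8q_M - 4(q_Y + q_D) = 0.
Yarrow's profit: π_Y = (404 - 4Q)q_Y - (64q_Y). Setting ∂π_Y/∂q_Y = 0: 340 - 8q_Y - 4(q_M + q_D) = 0.
Drake's first-order condition: 331 - 8q_D - 4(q_M + q_Y) = 0.
Adding the 3 conditions: 904 − 8Q − 8Q = 0, i.e. Q = 113/2.
Back-substituting: q_M = (233 − 226)/4 = 7/4, q_Y = (340 − 226)/4 = 57/2, q_D = (331 − 226)/4 = 105/4.
Price P = 404 - 4·(113/2) = 178.
Drake's profit: (178 - 73)·(105/4) = 2756.2500.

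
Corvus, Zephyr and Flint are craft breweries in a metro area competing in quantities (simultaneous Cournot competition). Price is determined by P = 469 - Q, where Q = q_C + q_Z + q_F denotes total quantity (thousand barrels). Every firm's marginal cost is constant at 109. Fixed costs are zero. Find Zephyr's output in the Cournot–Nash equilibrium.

90

Each firm earns π_i = (469 - Q)q_i - 109q_i.
First-order condition (treating rivals' output as given): 360 - 2q_i - Σ_{j≠i} q_j = 0.
With identical firms every q_j equals q_i, so Σ_{j≠i} q_j = 2q_i and 360 = 4q_i, giving q_i = 90.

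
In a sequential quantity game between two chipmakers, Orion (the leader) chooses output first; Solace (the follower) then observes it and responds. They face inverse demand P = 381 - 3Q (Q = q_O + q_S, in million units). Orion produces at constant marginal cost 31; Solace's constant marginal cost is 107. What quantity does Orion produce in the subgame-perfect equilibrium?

Solve by backward induction. Given q_O, the follower Solace maximises π_S = (381 - 3q_O - 3q_S)q_S - 107q_S.
∂π_S/∂q_S = 274 - 3q_O - 6q_S = 0 gives the reaction function q_S = (274 - 3q_O)/6.
Orion substitutes q_S(q_O) into its own profit: π_O = q_O(381 - 3q_O - (274 - 3q_O)/2) - 31q_O = (244 - (3/2)q_O)q_O - 31q_O.
The leader's first-order condition 213 - 3q_O = 0 yields q_O = 71.
Then q_S = (274 - 3·71)/6 = 61/6.

71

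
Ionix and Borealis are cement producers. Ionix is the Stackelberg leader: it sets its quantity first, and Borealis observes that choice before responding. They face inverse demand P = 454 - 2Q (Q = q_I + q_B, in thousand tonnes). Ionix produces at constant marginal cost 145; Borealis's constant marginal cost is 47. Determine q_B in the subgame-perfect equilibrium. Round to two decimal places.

75.38

The follower Borealis best-responds to any q_I: π_B = (454 - 2Q)q_B - 47q_B.
Setting the follower's marginal profit to zero, 407 - 2q_I - 4q_B = 0, i.e. q_B = (407 - 2q_I)/4.
Ionix substitutes q_B(q_I) into its own profit: π_I = q_I(454 - 2q_I - (407 - 2q_I)/2) - 145q_I = (501/2 - q_I)q_I - 145q_I.
Leader FOC: 211/2 - 2q_I = 0, so q_I = 211/4.
Then q_B = (407 - 2·(211/4))/4 = 603/8.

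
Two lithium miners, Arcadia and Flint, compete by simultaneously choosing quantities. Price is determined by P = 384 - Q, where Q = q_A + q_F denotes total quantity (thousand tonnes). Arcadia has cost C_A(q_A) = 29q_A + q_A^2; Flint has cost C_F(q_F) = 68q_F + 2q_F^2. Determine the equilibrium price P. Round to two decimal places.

265.61

Arcadia's profit: π_A = (384 - Q)q_A - (29q_A + q_A²). Setting ∂π_A/∂q_A = 0: 355 - 4q_A - (q_F) = 0.
Flint's profit: π_F = (384 - Q)q_F - (68q_F + 2q_F²). Setting ∂π_F/∂q_F = 0: 316 - 6q_F - (q_A) = 0.
So q_A = (355 - q_F)/4 and q_F = (316 - q_A)/6.
Solving the pair: q_A = 1814/23, q_F = 909/23.
Total output Q = 118.3913, so price P = 384 - 118.3913 = 265.6087.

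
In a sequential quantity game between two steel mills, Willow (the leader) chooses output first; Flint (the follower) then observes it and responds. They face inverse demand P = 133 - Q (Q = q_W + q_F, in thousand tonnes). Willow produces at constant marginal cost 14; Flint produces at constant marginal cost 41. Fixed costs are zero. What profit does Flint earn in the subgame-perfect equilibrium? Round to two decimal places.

Solve by backward induction. Given q_W, the follower Flint maximises π_F = (133 - q_W - q_F)q_F - 41q_F.
Follower FOC: 92 - q_W - 2q_F = 0, so q_F(q_W) = (92 - q_W)/2.
Willow substitutes q_F(q_W) into its own profit: π_W = q_W(133 - q_W - (92 - q_W)/2) - 14q_W = (87 - (1/2)q_W)q_W - 14q_W.
Leader FOC: 73 - q_W = 0, so q_W = 73.
Then q_F = (92 - 73)/2 = 19/2.
Price P = 133 - 165/2 = 101/2.
Flint's profit: (101/2 - 41)·(19/2) = 361/4.

90.25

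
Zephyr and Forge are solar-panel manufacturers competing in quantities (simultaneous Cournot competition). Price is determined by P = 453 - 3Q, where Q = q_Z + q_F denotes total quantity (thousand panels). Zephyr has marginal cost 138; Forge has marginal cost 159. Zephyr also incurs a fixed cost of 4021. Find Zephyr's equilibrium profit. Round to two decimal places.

160.33

Zephyr's profit: π_Z = (453 - 3Q)q_Z - (138q_Z). Setting ∂π_Z/∂q_Z = 0: 315 - 6q_Z - 3(q_F) = 0.
Forge's profit: π_F = (453 - 3Q)q_F - (159q_F). Setting ∂π_F/∂q_F = 0: 294 - 6q_F - 3(q_Z) = 0.
Rearranging gives the reaction functions q_Z = (315 - 3q_F)/6 and q_F = (294 - 3q_Z)/6.
Substituting one into the other gives q_Z = 112/3 and q_F = 91/3.
Price P = 453 - 3·(203/3) = 250.
Zephyr's profit: (250 - 138)·(112/3) - 4021 = 481/3.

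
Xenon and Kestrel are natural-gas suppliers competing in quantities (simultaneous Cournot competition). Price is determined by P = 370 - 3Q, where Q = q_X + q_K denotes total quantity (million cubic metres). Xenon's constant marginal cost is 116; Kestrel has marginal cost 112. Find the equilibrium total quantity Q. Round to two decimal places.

Xenon's profit: π_X = (370 - 3Q)q_X - (116q_X). Setting ∂π_X/∂q_X = 0: 254 - 6q_X - 3(q_K) = 0.
Kestrel's profit: π_K = (370 - 3Q)q_K - (112q_K). Setting ∂π_K/∂q_K = 0: 258 - 6q_K - 3(q_X) = 0.
Best responses: q_X = (254 - 3q_K)/6, q_K = (258 - 3q_X)/6.
Substituting one into the other gives q_X = 250/9 and q_K = 262/9.
Total output Q = 250/9 + 262/9 = 512/9.

56.89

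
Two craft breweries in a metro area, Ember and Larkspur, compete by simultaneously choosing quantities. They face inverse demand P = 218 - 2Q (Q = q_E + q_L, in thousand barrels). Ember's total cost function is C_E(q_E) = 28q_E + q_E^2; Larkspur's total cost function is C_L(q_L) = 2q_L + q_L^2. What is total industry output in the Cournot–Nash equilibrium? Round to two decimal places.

Ember's profit: π_E = (218 - 2Q)q_E - (28q_E + q_E²). Setting ∂π_E/∂q_E = 0: 190 - 6q_E - 2(q_L) = 0.
Larkspur's first-order condition: 216 - 6q_L - 2(q_E) = 0.
Best responses: q_E = (190 - 2q_L)/6, q_L = (216 - 2q_E)/6.
Substituting one into the other gives q_E = 177/8 and q_L = 229/8.
Total output Q = 177/8 + 229/8 = 203/4.

50.75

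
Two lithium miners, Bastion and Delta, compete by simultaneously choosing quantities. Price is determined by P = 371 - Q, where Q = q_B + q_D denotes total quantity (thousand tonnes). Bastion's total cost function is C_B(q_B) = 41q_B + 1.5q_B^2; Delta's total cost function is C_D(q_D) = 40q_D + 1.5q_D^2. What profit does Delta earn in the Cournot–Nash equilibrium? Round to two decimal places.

Bastion's profit: π_B = (371 - Q)q_B - (41q_B + (3/2)q_B²). Setting ∂π_B/∂q_B = 0: 330 - 5q_B - (q_D) = 0.
Delta's first-order condition: 331 - 5q_D - (q_B) = 0.
So q_B = (330 - q_D)/5 and q_D = (331 - q_B)/5.
Substituting one into the other gives q_B = 1319/24 and q_D = 1325/24.
Price P = 371 - 661/6 = 1565/6.
Delta's profit: (1565/6)·(1325/24) - 40·(1325/24) - (3/2)(1325/24)² = 7619.9002.

7619.90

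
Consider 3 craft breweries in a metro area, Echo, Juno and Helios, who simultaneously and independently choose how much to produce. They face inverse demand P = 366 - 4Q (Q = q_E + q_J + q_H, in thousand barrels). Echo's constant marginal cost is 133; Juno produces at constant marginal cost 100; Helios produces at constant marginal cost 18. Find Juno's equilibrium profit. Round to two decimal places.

735.77

Echo's profit: π_E = (366 - 4Q)q_E - (133q_E). Setting ∂π_E/∂q_E = 0: 233 - 8q_E - 4(q_J + q_H) = 0.
Juno's profit: π_J = (366 - 4Q)q_J - (100q_J). Setting ∂π_J/∂q_J = 0: 266 - 8q_J - 4(q_E + q_H) = 0.
Helios's profit: π_H = (366 - 4Q)q_H - (18q_H). Setting ∂π_H/∂q_H = 0: 348 - 8q_H - 4(q_E + q_J) = 0.
Adding the 3 conditions: 847 − 8Q − 8Q = 0, i.e. Q = 847/16.
Back-substituting: q_E = (233 − 847/4)/4 = 85/16, q_J = (266 − 847/4)/4 = 217/16, q_H = (348 − 847/4)/4 = 545/16.
Price P = 366 - 4·(847/16) = 617/4.
Juno's profit: (617/4 - 100)·(217/16) = 735.7656.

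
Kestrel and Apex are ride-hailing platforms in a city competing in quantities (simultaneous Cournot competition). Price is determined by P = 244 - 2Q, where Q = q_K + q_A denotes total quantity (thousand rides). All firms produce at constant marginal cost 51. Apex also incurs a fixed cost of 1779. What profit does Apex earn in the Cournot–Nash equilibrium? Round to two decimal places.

290.39

A representative firm's profit is π_i = q_i(244 - 2Q) - 51q_i.
First-order condition (treating rivals' output as given): 193 - 4q_i - 2q_j = 0.
With identical firms every q_j equals q_i, so q_j = q_i and 193 = 6q_i, giving q_i = 193/6.
Price P = 244 - 2·(193/3) = 346/3.
Apex's profit: (346/3 - 51)·(193/6) - 1779 = 290.3889.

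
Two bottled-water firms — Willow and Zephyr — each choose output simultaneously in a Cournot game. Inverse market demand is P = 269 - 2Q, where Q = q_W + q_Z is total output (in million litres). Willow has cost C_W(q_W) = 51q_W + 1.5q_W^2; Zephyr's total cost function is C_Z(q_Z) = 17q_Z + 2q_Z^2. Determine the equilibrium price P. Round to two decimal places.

Willow's profit: π_W = (269 - 2Q)q_W - (51q_W + (3/2)q_W²). Setting ∂π_W/∂q_W = 0: 218 - 7q_W - 2(q_Z) = 0.
Zephyr's profit: π_Z = (269 - 2Q)q_Z - (17q_Z + 2q_Z²). Setting ∂π_Z/∂q_Z = 0: 252 - 8q_Z - 2(q_W) = 0.
So q_W = (218 - 2q_Z)/7 and q_Z = (252 - 2q_W)/8.
Substituting one into the other gives q_W = 310/13 and q_Z = 332/13.
Total output Q = 642/13, so price P = 269 - 2·(642/13) = 170.2308.

170.23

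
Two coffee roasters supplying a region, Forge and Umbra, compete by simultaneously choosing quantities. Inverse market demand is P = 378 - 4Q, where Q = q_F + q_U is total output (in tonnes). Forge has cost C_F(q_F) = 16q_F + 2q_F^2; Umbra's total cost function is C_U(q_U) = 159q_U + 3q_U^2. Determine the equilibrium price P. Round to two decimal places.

236.63

Forge's profit: π_F = (378 - 4Q)q_F - (16q_F + 2q_F²). Setting ∂π_F/∂q_F = 0: 362 - 12q_F - 4(q_U) = 0.
Umbra's profit: π_U = (378 - 4Q)q_U - (159q_U + 3q_U²). Setting ∂π_U/∂q_U = 0: 219 - 14q_U - 4(q_F) = 0.
So q_F = (362 - 4q_U)/12 and q_U = (219 - 4q_F)/14.
Substituting one into the other gives q_F = 524/19 and q_U = 295/38.
Total output Q = 1343/38, so price P = 378 - 4·(1343/38) = 236.6316.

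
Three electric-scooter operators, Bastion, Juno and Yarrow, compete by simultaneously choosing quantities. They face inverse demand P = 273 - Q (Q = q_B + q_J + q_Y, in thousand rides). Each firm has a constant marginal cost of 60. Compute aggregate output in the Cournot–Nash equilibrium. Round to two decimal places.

Each firm earns π_i = (273 - Q)q_i - 60q_i.
Setting ∂π_i/∂q_i = 0 with rivals' quantities fixed: 213 - 2q_i - Σ_{j≠i} q_j = 0.
With identical firms every q_j equals q_i, so Σ_{j≠i} q_j = 2q_i and 213 = 4q_i, giving q_i = 213/4.
Total output Q = 213/4 + 213/4 + 213/4 = 639/4.

159.75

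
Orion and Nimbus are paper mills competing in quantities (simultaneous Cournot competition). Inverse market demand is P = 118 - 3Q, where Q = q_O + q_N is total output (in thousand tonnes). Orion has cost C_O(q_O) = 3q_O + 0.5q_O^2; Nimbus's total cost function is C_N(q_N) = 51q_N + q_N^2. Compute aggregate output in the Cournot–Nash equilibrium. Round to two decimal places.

Orion's profit: π_O = (118 - 3Q)q_O - (3q_O + (1/2)q_O²). Setting ∂π_O/∂q_O = 0: 115 - 7q_O - 3(q_N) = 0.
Nimbus's first-order condition: 67 - 8q_N - 3(q_O) = 0.
Best responses: q_O = (115 - 3q_N)/7, q_N = (67 - 3q_O)/8.
Substituting one into the other gives q_O = 719/47 and q_N = 124/47.
Total output Q = 719/47 + 124/47 = 843/47.

17.94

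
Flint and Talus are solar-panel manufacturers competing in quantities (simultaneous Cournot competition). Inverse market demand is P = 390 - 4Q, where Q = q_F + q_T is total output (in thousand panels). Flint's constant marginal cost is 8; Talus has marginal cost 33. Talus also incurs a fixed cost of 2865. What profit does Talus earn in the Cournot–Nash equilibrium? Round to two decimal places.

Flint's profit: π_F = (390 - 4Q)q_F - (8q_F). Setting ∂π_F/∂q_F = 0: 382 - 8q_F - 4(q_T) = 0.
Talus's first-order condition: 357 - 8q_T - 4(q_F) = 0.
So q_F = (382 - 4q_T)/8 and q_T = (357 - 4q_F)/8.
Solving the pair: q_F = 407/12, q_T = 83/3.
Price P = 390 - 4·(739/12) = 431/3.
Talus's profit: (431/3 - 33)·(83/3) - 2865 = 1771/9.

196.78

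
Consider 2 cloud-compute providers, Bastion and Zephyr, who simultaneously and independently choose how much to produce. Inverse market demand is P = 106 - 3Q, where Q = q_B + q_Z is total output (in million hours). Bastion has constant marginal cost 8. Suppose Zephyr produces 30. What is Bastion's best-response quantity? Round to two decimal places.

1.33

With the rival's output fixed at 30, Bastion's profit is π_B = (106 - 3·30 - 3q_B)q_B - (8q_B) = (16 - 3q_B)q_B - (8q_B).
∂π_B/∂q_B = 8 - 6q_B = 0, so q_B = 4/3.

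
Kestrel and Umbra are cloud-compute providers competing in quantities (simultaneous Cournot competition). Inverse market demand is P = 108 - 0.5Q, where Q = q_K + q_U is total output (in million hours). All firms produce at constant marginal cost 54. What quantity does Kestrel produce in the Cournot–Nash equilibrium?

Each firm earns π_i = (108 - 0.5Q)q_i - 54q_i.
Setting ∂π_i/∂q_i = 0 with rivals' quantities fixed: 54 - q_i - (1/2)q_j = 0.
With identical firms every q_j equals q_i, so q_j = q_i and 54 = (3/2)q_i, giving q_i = 36.

36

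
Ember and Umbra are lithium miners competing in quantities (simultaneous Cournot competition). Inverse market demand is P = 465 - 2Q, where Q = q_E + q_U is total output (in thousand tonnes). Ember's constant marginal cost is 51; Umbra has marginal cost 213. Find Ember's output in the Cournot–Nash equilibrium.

96

Ember's profit: π_E = (465 - 2Q)q_E - (51q_E). Setting ∂π_E/∂q_E = 0: 414 - 4q_E - 2(q_U) = 0.
Umbra's first-order condition: 252 - 4q_U - 2(q_E) = 0.
So q_E = (414 - 2q_U)/4 and q_U = (252 - 2q_E)/4.
Substituting one into the other gives q_E = 96 and q_U = 15.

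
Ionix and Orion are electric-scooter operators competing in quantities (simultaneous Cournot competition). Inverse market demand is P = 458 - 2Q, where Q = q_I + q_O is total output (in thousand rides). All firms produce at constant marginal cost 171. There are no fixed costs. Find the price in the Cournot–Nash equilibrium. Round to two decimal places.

Each firm earns π_i = (458 - 2Q)q_i - 171q_i.
First-order condition (treating rivals' output as given): 287 - 4q_i - 2q_j = 0.
With identical firms every q_j equals q_i, so q_j = q_i and 287 = 6q_i, giving q_i = 287/6.
Total output Q = 287/3, so price P = 458 - 2·(287/3) = 800/3.

266.67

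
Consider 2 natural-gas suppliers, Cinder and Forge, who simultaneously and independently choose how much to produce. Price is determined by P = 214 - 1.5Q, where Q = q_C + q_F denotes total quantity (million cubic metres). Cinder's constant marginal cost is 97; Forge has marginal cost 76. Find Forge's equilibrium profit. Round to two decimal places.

1872.67

Cinder's profit: π_C = (214 - 1.5Q)q_C - (97q_C). Setting ∂π_C/∂q_C = 0: 117 - 3q_C - (3/2)(q_F) = 0.
Forge's first-order condition: 138 - 3q_F - (3/2)(q_C) = 0.
So q_C = (117 - (3/2)q_F)/3 and q_F = (138 - (3/2)q_C)/3.
Substituting one into the other gives q_C = 64/3 and q_F = 106/3.
Price P = 214 - (3/2)·(170/3) = 129.
Forge's profit: (129 - 76)·(106/3) = 1872.6667.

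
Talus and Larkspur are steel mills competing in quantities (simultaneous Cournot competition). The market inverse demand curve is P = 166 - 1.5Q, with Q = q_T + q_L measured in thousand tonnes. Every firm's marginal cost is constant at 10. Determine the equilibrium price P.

A representative firm's profit is π_i = q_i(166 - 1.5Q) - 10q_i.
First-order condition (treating rivals' output as given): 156 - 3q_i - (3/2)q_j = 0.
With identical firms every q_j equals q_i, so q_j = q_i and 156 = (9/2)q_i, giving q_i = 104/3.
Total output Q = 208/3, so price P = 166 - (3/2)·(208/3) = 62.

62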